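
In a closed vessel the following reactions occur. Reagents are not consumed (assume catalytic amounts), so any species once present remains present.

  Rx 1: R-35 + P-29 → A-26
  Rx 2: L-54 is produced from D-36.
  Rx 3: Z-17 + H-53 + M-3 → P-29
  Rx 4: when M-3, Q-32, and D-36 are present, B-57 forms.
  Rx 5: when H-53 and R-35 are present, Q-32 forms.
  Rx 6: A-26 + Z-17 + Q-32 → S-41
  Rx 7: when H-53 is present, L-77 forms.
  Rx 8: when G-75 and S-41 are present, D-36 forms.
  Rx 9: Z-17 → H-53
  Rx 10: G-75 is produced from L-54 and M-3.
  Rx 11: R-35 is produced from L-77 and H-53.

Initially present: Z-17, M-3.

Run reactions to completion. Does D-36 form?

D-36 would need G-75 and S-41 (Rx 8), but G-75 never forms.

No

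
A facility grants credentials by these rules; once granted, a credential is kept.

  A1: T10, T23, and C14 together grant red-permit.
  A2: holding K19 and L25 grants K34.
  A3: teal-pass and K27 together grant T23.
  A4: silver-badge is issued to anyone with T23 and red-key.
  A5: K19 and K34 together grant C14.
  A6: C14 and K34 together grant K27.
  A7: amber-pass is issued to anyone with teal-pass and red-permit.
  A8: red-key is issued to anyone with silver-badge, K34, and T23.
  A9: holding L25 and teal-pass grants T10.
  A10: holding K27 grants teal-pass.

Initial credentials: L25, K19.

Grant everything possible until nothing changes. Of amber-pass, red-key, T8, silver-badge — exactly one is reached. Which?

Holding K19 and L25 grants K34 (A2).
Holding K19 and K34 grants C14 (A5).
Holding C14 and K34 grants K27 (A6).
Holding K27 grants teal-pass (A10).
Holding L25 and teal-pass grants T10 (A9).
Holding teal-pass and K27 grants T23 (A3).
Holding T10, T23, and C14 grants red-permit (A1).
Holding teal-pass and red-permit grants amber-pass (A7).
No rule produces T8, and it is not given. red-key would need silver-badge, K34, and T23 (A8), but silver-badge is never granted. silver-badge would need T23 and red-key (A4), but red-key is never granted.

amber-pass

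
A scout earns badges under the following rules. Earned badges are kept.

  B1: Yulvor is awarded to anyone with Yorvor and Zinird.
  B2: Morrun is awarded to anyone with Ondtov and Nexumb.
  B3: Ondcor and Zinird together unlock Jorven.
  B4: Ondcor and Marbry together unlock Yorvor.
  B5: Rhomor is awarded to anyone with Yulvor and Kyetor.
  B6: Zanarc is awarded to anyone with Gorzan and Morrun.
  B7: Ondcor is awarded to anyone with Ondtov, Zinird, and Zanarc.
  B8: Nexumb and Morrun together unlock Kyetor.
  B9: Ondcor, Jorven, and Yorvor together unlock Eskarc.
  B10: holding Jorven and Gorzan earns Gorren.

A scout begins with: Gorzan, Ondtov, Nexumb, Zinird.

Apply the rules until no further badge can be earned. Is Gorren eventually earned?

Yes

With Ondtov and Nexumb, Morrun is earned (B2).
With Gorzan and Morrun, Zanarc is earned (B6).
With Ondtov, Zinird, and Zanarc, Ondcor is earned (B7).
With Ondcor and Zinird, Jorven is earned (B3).
With Jorven and Gorzan, Gorren is earned (B10).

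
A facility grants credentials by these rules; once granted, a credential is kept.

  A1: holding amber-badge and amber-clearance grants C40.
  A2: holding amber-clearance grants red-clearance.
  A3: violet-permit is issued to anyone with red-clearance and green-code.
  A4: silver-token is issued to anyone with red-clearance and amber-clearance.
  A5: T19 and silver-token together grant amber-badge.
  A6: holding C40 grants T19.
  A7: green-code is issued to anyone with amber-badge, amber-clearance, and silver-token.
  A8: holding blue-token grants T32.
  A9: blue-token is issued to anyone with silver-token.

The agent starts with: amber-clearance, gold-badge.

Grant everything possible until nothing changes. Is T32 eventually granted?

Yes

Holding amber-clearance grants red-clearance (A2).
Holding red-clearance and amber-clearance grants silver-token (A4).
Holding silver-token grants blue-token (A9).
Holding blue-token grants T32 (A8).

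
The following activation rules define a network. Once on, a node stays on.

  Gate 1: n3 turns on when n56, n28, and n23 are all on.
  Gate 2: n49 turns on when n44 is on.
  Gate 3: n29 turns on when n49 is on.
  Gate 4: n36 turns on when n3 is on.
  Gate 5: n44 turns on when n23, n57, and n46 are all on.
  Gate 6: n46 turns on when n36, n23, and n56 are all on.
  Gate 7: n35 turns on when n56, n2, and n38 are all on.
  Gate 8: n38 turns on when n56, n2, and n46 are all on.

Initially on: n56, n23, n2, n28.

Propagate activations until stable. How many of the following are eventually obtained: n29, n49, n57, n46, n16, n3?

n56, n28, and n23 are on, so n3 turns on (Gate 1).
n3 is on, so n36 turns on (Gate 4).
n36, n23, and n56 are on, so n46 turns on (Gate 6).
n29 would need n49 (Gate 3), but n49 never turns on.
n49 would need n44 (Gate 2), but n44 never turns on.
No rule produces n57, and it is not given.
n46: reached.
No rule produces n16, and it is not given.
n3: reached.
Reached: n46 and n3 — 2 of the 6.

2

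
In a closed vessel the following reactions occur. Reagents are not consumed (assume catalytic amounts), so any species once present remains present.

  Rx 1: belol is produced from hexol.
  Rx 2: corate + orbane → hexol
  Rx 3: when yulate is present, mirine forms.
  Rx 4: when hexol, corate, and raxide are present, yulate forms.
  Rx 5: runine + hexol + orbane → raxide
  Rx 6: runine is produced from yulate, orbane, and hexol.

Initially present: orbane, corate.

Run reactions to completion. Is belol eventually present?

Yes

corate and orbane present → hexol forms (Rx 2).
hexol present → belol forms (Rx 1).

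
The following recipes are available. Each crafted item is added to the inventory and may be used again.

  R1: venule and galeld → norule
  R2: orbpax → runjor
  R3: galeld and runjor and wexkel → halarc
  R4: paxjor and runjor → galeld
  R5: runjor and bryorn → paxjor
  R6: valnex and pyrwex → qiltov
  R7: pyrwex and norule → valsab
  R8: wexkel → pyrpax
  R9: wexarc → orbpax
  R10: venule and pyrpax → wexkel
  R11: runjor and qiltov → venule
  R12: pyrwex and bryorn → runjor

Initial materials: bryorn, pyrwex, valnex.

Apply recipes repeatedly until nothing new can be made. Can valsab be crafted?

Using R6, valnex and pyrwex make qiltov.
pyrwex and bryorn → runjor (R12).
runjor and bryorn → paxjor (R5).
Using R11, runjor and qiltov make venule.
paxjor and runjor → galeld (R4).
venule and galeld → norule (R1).
Using R7, pyrwex and norule make valsab.

Yes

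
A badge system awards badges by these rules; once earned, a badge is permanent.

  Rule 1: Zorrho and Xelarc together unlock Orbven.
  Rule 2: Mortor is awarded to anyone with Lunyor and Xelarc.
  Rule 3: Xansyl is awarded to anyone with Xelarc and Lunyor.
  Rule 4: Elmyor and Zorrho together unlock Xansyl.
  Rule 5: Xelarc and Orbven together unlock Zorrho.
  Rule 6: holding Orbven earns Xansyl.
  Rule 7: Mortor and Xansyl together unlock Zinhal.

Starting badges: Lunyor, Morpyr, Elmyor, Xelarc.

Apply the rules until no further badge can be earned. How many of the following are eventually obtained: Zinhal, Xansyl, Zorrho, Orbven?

2

With Lunyor and Xelarc, Mortor is earned (Rule 2).
With Xelarc and Lunyor, Xansyl is earned (Rule 3).
With Mortor and Xansyl, Zinhal is earned (Rule 7).
Zinhal: reached.
Xansyl: reached.
Zorrho would need Xelarc and Orbven (Rule 5), but Orbven is never earned.
Orbven would need Zorrho and Xelarc (Rule 1), but Zorrho is never earned.
Reached: Zinhal and Xansyl — 2 of the 4.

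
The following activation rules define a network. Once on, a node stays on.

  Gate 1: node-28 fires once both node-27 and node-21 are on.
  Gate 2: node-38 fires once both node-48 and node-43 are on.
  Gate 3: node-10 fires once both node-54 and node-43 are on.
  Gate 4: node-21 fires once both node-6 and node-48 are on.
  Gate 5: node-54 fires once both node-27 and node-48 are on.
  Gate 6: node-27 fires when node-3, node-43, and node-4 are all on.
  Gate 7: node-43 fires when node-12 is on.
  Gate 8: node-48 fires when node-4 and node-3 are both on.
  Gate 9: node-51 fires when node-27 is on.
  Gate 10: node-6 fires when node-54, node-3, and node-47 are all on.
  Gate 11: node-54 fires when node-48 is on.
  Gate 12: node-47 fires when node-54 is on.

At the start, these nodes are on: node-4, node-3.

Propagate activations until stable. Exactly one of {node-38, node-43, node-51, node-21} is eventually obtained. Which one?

node-21

node-4 and node-3 are on, so node-48 fires (Gate 8).
Gate 11: node-48 on → node-54 on.
Gate 12: node-54 on → node-47 on.
Gate 10: node-54, node-3, and node-47 on → node-6 on.
Gate 4: node-6 and node-48 on → node-21 on.
node-43 would need node-12 (Gate 7), but node-12 never turns on. node-51 would need node-27 (Gate 9), but node-27 never turns on. node-38 would need node-48 and node-43 (Gate 2), but node-43 never turns on.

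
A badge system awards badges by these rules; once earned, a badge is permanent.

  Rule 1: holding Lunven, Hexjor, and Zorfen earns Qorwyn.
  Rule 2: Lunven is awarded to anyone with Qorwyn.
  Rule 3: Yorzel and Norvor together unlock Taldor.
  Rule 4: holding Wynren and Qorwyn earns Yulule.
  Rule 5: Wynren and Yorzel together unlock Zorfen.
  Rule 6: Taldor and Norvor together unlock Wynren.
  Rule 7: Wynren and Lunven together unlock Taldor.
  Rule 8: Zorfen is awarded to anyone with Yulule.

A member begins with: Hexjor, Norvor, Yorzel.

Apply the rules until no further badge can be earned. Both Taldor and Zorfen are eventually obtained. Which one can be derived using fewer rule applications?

Taldor: With Yorzel and Norvor, Taldor is earned (Rule 3). [1 rule application]
Zorfen: With Yorzel and Norvor, Taldor is earned (Rule 3). With Taldor and Norvor, Wynren is earned (Rule 6). With Wynren and Yorzel, Zorfen is earned (Rule 5). [3 rule applications]
Taldor needs fewer.

Taldor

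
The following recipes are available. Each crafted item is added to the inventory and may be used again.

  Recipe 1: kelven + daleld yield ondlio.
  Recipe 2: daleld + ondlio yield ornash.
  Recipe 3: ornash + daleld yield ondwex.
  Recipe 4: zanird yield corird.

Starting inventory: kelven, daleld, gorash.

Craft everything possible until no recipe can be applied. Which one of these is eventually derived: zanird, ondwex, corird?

Using Recipe 1, kelven and daleld make ondlio.
Using Recipe 2, daleld and ondlio make ornash.
Using Recipe 3, ornash and daleld make ondwex.
No rule produces zanird, and it is not given. corird would need zanird (Recipe 4), but zanird is never obtained.

ondwex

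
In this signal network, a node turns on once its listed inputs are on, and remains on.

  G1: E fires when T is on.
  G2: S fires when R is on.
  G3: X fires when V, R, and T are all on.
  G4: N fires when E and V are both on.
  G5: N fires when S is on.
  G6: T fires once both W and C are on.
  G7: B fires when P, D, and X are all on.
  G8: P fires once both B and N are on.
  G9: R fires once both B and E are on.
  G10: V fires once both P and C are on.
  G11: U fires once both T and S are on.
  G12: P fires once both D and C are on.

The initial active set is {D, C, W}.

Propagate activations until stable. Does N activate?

W and C are on, so T fires (G6).
D and C are on, so P fires (G12).
G10: P and C on → V on.
G1: T on → E on.
G4: E and V on → N on.

Yes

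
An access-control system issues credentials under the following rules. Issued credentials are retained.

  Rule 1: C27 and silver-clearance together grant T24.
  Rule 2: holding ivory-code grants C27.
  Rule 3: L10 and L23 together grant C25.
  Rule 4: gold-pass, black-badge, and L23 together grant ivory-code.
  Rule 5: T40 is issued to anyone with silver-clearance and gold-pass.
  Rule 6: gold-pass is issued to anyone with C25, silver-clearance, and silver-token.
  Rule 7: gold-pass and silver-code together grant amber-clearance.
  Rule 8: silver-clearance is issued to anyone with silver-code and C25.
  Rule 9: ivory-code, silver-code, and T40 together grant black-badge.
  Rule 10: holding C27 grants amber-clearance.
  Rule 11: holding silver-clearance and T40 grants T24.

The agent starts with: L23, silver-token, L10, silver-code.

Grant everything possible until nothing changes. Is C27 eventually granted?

C27 would need ivory-code (Rule 2), but ivory-code is never granted.

No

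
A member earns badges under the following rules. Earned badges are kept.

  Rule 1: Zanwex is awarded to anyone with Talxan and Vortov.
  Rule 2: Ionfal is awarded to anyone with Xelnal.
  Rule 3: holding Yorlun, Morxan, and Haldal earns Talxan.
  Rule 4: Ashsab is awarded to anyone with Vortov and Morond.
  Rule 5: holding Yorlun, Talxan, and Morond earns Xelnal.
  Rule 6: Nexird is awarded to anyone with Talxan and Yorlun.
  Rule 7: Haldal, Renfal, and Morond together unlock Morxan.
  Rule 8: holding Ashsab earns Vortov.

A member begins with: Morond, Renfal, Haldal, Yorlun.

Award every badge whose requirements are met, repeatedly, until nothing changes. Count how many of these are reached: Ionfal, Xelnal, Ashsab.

2

With Haldal, Renfal, and Morond, Morxan is earned (Rule 7).
With Yorlun, Morxan, and Haldal, Talxan is earned (Rule 3).
With Yorlun, Talxan, and Morond, Xelnal is earned (Rule 5).
With Xelnal, Ionfal is earned (Rule 2).
Ionfal: reached.
Xelnal: reached.
Ashsab would need Vortov and Morond (Rule 4), but Vortov is never earned.
Reached: Ionfal and Xelnal — 2 of the 3.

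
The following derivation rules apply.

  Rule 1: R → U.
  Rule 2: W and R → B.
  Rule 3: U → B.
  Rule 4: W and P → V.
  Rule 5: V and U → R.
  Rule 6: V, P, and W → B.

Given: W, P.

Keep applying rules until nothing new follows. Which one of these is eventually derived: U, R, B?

B

From W and P, Rule 4 gives V.
From V, P, and W, Rule 6 gives B.
R would need V and U (Rule 5), but U is never established. U would need R (Rule 1), but R is never established.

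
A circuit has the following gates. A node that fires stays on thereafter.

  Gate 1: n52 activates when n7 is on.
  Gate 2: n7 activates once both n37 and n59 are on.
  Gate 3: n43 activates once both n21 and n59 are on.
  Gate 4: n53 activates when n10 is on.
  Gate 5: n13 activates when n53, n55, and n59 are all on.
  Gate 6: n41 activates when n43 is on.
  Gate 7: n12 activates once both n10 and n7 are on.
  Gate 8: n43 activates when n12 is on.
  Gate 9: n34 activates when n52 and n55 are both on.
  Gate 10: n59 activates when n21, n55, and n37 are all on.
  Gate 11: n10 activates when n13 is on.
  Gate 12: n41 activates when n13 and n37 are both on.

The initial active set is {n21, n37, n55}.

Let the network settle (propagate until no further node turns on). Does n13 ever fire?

n13 would need n53, n55, and n59 (Gate 5), but n53 never turns on.

No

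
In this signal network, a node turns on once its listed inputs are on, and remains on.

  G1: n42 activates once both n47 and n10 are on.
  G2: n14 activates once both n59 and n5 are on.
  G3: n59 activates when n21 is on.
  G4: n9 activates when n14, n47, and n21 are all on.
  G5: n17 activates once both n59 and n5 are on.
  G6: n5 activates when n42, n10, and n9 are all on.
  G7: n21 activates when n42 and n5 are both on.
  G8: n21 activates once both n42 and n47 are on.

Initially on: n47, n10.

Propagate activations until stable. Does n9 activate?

n9 would need n14, n47, and n21 (G4), but n14 never turns on.

No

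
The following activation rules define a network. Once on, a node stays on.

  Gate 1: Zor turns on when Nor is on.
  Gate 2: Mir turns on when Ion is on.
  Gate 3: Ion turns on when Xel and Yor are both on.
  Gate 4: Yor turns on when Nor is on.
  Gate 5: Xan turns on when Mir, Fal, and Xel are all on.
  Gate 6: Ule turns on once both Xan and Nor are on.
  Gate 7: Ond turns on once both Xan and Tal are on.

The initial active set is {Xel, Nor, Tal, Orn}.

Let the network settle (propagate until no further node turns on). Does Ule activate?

Ule would need Xan and Nor (Gate 6), but Xan never turns on.

No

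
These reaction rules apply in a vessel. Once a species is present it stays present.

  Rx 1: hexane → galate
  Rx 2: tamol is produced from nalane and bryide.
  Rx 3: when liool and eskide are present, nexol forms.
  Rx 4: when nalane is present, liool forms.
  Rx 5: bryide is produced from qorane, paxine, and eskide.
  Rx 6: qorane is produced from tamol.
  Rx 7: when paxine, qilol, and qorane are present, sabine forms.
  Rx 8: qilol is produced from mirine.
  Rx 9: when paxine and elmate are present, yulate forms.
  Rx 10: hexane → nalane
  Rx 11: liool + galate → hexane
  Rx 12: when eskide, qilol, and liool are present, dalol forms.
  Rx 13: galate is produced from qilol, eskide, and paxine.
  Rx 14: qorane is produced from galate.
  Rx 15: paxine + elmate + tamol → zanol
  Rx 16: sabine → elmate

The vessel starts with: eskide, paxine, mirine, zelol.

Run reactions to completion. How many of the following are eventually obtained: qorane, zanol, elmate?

mirine present → qilol forms (Rx 8).
qilol, eskide, and paxine present → galate forms (Rx 13).
galate present → qorane forms (Rx 14).
paxine, qilol, and qorane present → sabine forms (Rx 7).
sabine present → elmate forms (Rx 16).
qorane: reached.
zanol would need paxine, elmate, and tamol (Rx 15), but tamol never forms.
elmate: reached.
Reached: qorane and elmate — 2 of the 3.

2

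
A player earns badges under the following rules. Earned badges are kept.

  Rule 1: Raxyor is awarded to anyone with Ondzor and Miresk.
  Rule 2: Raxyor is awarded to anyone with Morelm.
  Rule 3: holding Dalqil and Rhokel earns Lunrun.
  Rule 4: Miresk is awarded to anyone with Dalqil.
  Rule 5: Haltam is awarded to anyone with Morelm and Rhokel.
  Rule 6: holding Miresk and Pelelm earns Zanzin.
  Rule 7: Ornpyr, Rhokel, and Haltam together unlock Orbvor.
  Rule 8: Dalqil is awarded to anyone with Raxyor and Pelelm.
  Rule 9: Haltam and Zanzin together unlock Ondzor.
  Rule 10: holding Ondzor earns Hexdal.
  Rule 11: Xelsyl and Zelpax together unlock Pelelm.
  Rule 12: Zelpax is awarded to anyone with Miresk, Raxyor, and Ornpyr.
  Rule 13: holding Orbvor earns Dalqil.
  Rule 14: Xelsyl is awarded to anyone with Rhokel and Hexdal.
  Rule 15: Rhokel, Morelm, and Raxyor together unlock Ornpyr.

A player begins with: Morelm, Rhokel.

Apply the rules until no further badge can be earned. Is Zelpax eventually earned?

With Morelm, Raxyor is earned (Rule 2).
With Morelm and Rhokel, Haltam is earned (Rule 5).
With Rhokel, Morelm, and Raxyor, Ornpyr is earned (Rule 15).
With Ornpyr, Rhokel, and Haltam, Orbvor is earned (Rule 7).
With Orbvor, Dalqil is earned (Rule 13).
With Dalqil, Miresk is earned (Rule 4).
With Miresk, Raxyor, and Ornpyr, Zelpax is earned (Rule 12).

Yes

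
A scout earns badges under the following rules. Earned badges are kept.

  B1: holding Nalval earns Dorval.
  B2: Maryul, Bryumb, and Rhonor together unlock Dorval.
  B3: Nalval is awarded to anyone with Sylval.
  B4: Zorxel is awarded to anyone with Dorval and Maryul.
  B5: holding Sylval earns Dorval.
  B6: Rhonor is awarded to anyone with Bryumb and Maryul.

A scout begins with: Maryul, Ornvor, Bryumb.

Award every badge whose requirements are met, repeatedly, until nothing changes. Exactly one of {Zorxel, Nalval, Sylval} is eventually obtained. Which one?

Zorxel

With Bryumb and Maryul, Rhonor is earned (B6).
With Maryul, Bryumb, and Rhonor, Dorval is earned (B2).
With Dorval and Maryul, Zorxel is earned (B4).
No rule produces Sylval, and it is not given. Nalval would need Sylval (B3), but Sylval is never earned.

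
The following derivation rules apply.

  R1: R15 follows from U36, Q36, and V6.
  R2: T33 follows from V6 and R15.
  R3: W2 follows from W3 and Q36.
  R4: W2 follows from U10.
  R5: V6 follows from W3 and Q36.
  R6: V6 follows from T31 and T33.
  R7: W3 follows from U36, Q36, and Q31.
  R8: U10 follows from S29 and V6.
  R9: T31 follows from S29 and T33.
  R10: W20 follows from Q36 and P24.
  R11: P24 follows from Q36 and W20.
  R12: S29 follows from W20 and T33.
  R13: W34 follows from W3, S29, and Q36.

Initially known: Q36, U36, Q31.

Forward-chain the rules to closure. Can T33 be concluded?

Yes

From U36, Q36, and Q31, R7 gives W3.
W3 and Q36 hold, so V6 follows (R5).
From U36, Q36, and V6, R1 gives R15.
V6 and R15 hold, so T33 follows (R2).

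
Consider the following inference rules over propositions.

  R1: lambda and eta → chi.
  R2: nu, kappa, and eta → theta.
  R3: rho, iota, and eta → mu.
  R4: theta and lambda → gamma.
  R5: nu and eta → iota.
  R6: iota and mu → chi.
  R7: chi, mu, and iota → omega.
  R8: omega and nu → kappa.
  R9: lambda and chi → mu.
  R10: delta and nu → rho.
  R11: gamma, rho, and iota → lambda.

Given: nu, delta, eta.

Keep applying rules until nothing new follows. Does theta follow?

From nu and eta, R5 gives iota.
From delta and nu, R10 gives rho.
From rho, iota, and eta, R3 gives mu.
From iota and mu, R6 gives chi.
From chi, mu, and iota, R7 gives omega.
From omega and nu, R8 gives kappa.
From nu, kappa, and eta, R2 gives theta.

Yes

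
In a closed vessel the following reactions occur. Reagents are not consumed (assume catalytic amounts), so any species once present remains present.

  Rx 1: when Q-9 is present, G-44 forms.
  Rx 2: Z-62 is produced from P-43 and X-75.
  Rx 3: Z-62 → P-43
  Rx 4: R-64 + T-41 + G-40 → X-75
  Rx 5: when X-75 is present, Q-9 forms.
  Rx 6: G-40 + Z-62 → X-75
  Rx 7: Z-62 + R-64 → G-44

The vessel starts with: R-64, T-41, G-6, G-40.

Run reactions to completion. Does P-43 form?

No

P-43 would need Z-62 (Rx 3), but Z-62 never forms.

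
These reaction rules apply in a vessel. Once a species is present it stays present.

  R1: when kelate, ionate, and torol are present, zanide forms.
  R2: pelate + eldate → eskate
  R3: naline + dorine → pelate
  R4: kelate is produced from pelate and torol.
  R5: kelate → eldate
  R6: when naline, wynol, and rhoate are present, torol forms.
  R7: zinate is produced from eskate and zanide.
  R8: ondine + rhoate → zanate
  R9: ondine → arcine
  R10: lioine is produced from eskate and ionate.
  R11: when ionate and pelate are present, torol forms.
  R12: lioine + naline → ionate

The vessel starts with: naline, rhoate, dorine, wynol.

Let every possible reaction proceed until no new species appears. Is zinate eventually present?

zinate would need eskate and zanide (R7), but zanide never forms.

No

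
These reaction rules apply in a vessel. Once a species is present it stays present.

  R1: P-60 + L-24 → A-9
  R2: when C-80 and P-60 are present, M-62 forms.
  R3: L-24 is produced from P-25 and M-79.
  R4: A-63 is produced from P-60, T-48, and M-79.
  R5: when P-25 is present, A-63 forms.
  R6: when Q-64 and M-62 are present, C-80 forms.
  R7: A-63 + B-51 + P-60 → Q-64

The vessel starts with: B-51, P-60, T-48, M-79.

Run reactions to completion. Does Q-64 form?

P-60, T-48, and M-79 present → A-63 forms (R4).
A-63, B-51, and P-60 present → Q-64 forms (R7).

Yes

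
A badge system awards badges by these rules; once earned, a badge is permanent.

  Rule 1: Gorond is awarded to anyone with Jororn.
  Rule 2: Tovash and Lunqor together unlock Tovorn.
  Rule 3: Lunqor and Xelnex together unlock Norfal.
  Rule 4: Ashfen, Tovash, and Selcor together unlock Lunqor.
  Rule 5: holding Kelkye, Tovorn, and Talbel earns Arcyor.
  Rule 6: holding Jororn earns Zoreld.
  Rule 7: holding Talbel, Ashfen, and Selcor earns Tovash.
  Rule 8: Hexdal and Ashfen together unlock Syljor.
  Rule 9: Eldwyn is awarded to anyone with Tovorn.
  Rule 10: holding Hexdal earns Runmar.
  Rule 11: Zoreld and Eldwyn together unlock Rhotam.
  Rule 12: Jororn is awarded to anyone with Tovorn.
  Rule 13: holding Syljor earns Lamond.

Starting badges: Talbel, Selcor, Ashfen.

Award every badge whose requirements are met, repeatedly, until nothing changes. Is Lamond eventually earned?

Lamond would need Syljor (Rule 13), but Syljor is never earned.

No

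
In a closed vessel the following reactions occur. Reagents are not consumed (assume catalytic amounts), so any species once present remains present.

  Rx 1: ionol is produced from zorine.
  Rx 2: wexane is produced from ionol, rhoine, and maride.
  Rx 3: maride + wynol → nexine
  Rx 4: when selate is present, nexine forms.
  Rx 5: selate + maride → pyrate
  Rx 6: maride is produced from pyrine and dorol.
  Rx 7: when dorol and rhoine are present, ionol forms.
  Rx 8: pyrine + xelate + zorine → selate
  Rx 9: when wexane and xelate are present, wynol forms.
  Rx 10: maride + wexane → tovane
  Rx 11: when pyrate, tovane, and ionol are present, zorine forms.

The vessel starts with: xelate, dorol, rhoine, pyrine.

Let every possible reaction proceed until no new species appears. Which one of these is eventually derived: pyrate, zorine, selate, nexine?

dorol and rhoine present → ionol forms (Rx 7).
pyrine and dorol present → maride forms (Rx 6).
ionol, rhoine, and maride present → wexane forms (Rx 2).
wexane and xelate present → wynol forms (Rx 9).
maride and wynol present → nexine forms (Rx 3).
pyrate would need selate and maride (Rx 5), but selate never forms. zorine would need pyrate, tovane, and ionol (Rx 11), but pyrate never forms. selate would need pyrine, xelate, and zorine (Rx 8), but zorine never forms.

nexine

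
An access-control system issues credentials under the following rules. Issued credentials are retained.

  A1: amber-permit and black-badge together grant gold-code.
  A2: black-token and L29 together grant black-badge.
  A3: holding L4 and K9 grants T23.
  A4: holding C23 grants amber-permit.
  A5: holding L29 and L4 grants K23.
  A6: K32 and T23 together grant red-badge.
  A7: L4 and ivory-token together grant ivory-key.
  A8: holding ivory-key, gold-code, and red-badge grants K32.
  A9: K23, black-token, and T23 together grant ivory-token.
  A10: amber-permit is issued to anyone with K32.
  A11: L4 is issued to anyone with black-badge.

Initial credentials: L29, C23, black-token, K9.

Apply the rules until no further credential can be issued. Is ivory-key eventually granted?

Holding black-token and L29 grants black-badge (A2).
Holding black-badge grants L4 (A11).
Holding L29 and L4 grants K23 (A5).
Holding L4 and K9 grants T23 (A3).
Holding K23, black-token, and T23 grants ivory-token (A9).
Holding L4 and ivory-token grants ivory-key (A7).

Yes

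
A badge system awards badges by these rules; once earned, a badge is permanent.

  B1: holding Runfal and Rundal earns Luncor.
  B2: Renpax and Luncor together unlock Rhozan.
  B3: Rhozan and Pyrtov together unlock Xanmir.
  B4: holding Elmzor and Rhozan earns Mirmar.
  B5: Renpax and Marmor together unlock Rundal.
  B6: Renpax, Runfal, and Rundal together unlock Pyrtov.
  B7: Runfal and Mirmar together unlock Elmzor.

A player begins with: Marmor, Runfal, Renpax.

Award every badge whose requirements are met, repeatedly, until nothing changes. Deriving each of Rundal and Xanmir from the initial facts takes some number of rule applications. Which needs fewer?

Rundal

Rundal: With Renpax and Marmor, Rundal is earned (B5). [1 rule application]
Xanmir: With Renpax and Marmor, Rundal is earned (B5). With Runfal and Rundal, Luncor is earned (B1). With Renpax, Runfal, and Rundal, Pyrtov is earned (B6). With Renpax and Luncor, Rhozan is earned (B2). With Rhozan and Pyrtov, Xanmir is earned (B3). [5 rule applications]
Rundal needs fewer.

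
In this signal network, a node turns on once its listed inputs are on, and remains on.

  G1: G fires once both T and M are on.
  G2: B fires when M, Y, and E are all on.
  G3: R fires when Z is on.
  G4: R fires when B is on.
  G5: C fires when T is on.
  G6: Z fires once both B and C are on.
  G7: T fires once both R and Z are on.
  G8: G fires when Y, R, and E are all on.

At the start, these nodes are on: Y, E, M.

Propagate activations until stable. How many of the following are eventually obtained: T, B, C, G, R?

M, Y, and E are on, so B fires (G2).
G4: B on → R on.
G8: Y, R, and E on → G on.
T would need R and Z (G7), but Z never turns on.
B: reached.
C would need T (G5), but T never turns on.
G: reached.
R: reached.
Reached: B, G, and R — 3 of the 5.

3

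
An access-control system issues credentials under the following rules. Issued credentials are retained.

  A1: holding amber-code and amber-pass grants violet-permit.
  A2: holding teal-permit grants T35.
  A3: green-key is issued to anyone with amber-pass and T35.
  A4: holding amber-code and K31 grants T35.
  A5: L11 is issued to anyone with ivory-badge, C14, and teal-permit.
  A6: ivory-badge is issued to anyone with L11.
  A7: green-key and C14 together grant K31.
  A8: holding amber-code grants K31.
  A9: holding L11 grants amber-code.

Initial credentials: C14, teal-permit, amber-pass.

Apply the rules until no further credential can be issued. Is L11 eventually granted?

No

L11 would need ivory-badge, C14, and teal-permit (A5), but ivory-badge is never granted.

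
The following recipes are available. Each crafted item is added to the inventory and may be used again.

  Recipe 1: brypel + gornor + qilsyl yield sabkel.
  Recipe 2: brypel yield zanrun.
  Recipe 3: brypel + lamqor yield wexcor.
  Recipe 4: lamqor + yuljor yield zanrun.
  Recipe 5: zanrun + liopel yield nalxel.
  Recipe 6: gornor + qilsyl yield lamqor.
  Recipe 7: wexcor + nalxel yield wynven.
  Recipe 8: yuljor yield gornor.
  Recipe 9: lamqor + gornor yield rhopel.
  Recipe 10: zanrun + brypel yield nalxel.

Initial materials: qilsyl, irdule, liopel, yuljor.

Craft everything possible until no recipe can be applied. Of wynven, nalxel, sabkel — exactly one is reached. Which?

nalxel

yuljor → gornor (Recipe 8).
gornor + qilsyl → lamqor (Recipe 6).
lamqor + yuljor → zanrun (Recipe 4).
zanrun + liopel → nalxel (Recipe 5).
wynven would need wexcor and nalxel (Recipe 7), but wexcor is never obtained. sabkel would need brypel, gornor, and qilsyl (Recipe 1), but brypel is never obtained.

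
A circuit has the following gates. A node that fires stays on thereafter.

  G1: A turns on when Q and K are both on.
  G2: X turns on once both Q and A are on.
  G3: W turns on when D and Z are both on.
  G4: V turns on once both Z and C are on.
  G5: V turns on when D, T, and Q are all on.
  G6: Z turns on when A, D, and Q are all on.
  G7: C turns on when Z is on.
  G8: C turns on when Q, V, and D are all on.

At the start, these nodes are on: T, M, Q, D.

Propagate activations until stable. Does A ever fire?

A would need Q and K (G1), but K never turns on.

No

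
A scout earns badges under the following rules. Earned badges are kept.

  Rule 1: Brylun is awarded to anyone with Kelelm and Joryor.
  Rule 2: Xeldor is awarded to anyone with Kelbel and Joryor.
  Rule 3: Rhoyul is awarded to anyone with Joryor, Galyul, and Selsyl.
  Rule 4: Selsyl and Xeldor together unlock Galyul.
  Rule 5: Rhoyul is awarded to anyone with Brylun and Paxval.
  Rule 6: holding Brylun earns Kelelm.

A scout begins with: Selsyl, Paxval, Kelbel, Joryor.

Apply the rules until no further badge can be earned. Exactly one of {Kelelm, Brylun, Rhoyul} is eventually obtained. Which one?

With Kelbel and Joryor, Xeldor is earned (Rule 2).
With Selsyl and Xeldor, Galyul is earned (Rule 4).
With Joryor, Galyul, and Selsyl, Rhoyul is earned (Rule 3).
Brylun would need Kelelm and Joryor (Rule 1), but Kelelm is never earned. Kelelm would need Brylun (Rule 6), but Brylun is never earned.

Rhoyul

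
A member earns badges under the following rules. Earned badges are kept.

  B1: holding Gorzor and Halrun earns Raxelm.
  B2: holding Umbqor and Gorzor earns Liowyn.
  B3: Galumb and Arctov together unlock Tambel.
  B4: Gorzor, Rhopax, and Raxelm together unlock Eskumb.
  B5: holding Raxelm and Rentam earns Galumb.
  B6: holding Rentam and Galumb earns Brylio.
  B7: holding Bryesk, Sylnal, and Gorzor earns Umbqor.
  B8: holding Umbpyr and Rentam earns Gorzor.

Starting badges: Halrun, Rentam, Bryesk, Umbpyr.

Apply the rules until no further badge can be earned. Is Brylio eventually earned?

Yes

With Umbpyr and Rentam, Gorzor is earned (B8).
With Gorzor and Halrun, Raxelm is earned (B1).
With Raxelm and Rentam, Galumb is earned (B5).
With Rentam and Galumb, Brylio is earned (B6).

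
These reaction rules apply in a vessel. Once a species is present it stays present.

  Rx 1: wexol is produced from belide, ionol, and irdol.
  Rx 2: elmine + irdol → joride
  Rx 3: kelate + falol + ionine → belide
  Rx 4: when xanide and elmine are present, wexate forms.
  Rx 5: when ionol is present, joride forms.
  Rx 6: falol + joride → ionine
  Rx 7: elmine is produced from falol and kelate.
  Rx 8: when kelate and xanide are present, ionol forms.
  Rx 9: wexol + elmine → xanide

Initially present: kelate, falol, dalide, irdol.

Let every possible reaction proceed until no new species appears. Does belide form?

Yes

falol and kelate present → elmine forms (Rx 7).
elmine and irdol present → joride forms (Rx 2).
falol and joride present → ionine forms (Rx 6).
kelate, falol, and ionine present → belide forms (Rx 3).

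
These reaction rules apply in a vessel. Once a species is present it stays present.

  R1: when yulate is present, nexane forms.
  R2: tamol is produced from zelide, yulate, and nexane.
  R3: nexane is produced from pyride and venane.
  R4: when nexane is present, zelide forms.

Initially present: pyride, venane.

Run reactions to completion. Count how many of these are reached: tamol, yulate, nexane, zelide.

pyride and venane present → nexane forms (R3).
nexane present → zelide forms (R4).
tamol would need zelide, yulate, and nexane (R2), but yulate never forms.
No rule produces yulate, and it is not given.
nexane: reached.
zelide: reached.
Reached: nexane and zelide — 2 of the 4.

2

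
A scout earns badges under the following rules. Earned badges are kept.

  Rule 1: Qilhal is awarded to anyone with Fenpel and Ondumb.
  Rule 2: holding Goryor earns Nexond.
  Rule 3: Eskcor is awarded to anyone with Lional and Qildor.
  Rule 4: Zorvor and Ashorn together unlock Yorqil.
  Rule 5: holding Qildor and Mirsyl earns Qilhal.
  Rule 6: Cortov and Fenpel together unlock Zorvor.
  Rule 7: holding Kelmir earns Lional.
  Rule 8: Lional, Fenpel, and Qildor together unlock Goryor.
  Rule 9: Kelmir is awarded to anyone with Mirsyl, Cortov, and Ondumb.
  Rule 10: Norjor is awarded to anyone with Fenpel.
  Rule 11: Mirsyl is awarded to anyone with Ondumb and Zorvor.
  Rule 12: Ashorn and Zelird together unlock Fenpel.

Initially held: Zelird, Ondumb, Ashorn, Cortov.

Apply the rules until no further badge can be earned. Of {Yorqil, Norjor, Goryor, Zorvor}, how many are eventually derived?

3

With Ashorn and Zelird, Fenpel is earned (Rule 12).
With Fenpel, Norjor is earned (Rule 10).
With Cortov and Fenpel, Zorvor is earned (Rule 6).
With Zorvor and Ashorn, Yorqil is earned (Rule 4).
Yorqil: reached.
Norjor: reached.
Goryor would need Lional, Fenpel, and Qildor (Rule 8), but Qildor is never earned.
Zorvor: reached.
Reached: Yorqil, Norjor, and Zorvor — 3 of the 4.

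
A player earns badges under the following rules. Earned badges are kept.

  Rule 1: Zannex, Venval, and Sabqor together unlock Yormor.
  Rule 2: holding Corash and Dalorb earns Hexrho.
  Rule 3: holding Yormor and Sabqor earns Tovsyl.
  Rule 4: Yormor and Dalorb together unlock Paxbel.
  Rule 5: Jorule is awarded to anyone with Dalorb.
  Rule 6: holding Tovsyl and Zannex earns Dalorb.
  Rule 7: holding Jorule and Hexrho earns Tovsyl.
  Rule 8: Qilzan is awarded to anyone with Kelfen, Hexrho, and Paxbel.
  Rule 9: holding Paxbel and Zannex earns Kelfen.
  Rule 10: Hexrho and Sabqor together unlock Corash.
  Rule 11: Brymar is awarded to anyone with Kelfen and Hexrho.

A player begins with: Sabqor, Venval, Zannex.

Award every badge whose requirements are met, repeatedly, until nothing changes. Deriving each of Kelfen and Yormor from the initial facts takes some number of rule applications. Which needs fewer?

Yormor

Yormor: With Zannex, Venval, and Sabqor, Yormor is earned (Rule 1). [1 rule application]
Kelfen: With Zannex, Venval, and Sabqor, Yormor is earned (Rule 1). With Yormor and Sabqor, Tovsyl is earned (Rule 3). With Tovsyl and Zannex, Dalorb is earned (Rule 6). With Yormor and Dalorb, Paxbel is earned (Rule 4). With Paxbel and Zannex, Kelfen is earned (Rule 9). [5 rule applications]
Yormor needs fewer.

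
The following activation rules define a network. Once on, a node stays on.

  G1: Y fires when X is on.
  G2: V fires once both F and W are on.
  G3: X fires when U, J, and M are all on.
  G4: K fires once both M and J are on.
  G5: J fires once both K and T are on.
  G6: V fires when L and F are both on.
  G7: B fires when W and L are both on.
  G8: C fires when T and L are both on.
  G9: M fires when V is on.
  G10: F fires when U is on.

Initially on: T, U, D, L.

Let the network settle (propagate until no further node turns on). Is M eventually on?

Yes

G10: U on → F on.
L and F are on, so V fires (G6).
G9: V on → M on.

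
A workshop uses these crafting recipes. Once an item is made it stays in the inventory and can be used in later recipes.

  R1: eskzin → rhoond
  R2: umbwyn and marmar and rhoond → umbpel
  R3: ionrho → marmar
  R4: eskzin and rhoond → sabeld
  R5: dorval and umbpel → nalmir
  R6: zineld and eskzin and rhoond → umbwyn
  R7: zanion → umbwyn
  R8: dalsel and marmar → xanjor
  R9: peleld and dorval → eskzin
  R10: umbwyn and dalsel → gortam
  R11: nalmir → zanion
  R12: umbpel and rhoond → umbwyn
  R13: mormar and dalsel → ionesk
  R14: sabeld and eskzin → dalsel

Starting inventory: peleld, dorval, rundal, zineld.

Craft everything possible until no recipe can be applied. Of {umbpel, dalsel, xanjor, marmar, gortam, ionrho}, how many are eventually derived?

2

Using R9, peleld and dorval make eskzin.
eskzin → rhoond (R1).
Using R6, zineld, eskzin, and rhoond make umbwyn.
Using R4, eskzin and rhoond make sabeld.
Using R14, sabeld and eskzin make dalsel.
umbwyn and dalsel → gortam (R10).
umbpel would need umbwyn, marmar, and rhoond (R2), but marmar is never obtained.
dalsel: reached.
xanjor would need dalsel and marmar (R8), but marmar is never obtained.
marmar would need ionrho (R3), but ionrho is never obtained.
gortam: reached.
No rule produces ionrho, and it is not given.
Reached: dalsel and gortam — 2 of the 6.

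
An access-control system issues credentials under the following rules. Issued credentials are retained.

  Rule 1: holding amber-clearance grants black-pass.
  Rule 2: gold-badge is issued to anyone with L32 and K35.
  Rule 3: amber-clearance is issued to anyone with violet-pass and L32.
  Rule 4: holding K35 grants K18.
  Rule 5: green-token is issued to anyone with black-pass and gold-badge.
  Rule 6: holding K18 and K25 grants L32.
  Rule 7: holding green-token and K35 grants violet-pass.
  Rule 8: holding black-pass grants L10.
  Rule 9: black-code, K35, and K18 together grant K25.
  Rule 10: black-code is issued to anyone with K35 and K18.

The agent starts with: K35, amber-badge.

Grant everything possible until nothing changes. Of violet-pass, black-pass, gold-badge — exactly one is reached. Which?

gold-badge

Holding K35 grants K18 (Rule 4).
Holding K35 and K18 grants black-code (Rule 10).
Holding black-code, K35, and K18 grants K25 (Rule 9).
Holding K18 and K25 grants L32 (Rule 6).
Holding L32 and K35 grants gold-badge (Rule 2).
violet-pass would need green-token and K35 (Rule 7), but green-token is never granted. black-pass would need amber-clearance (Rule 1), but amber-clearance is never granted.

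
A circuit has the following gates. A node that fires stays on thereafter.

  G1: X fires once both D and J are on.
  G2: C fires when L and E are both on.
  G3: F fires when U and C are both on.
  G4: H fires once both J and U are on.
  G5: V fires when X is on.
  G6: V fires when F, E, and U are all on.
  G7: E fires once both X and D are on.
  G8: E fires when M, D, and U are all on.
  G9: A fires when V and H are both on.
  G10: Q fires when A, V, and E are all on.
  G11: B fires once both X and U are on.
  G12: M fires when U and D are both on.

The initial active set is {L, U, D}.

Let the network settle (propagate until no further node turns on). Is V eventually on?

Yes

G12: U and D on → M on.
G8: M, D, and U on → E on.
L and E are on, so C fires (G2).
G3: U and C on → F on.
F, E, and U are on, so V fires (G6).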